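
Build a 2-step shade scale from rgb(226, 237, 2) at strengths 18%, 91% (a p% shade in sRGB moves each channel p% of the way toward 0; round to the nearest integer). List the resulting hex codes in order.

#B9C202, #141500

18%: (226 − 40.68 = 185.32→185, 237 − 42.66 = 194.34→194, 2→2) → #B9C202
91%: (226 − 205.66 = 20.34→20, 237 − 215.67 = 21.33→21, 2 − 1.82 = 0.18→0) → #141500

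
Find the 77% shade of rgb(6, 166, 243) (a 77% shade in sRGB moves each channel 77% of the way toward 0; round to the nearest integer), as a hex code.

Lerp each channel 77% toward 0:
  R: 6 − 4.62 = 1.38 → 1
  G: 166 + 0.77×(0−166) = 166 − 127.82 = 38.18 → 38
  B: 243 + 0.77×(0−243) = 243 − 187.11 = 55.89 → 56
rgb(1, 38, 56) = #012638.

#012638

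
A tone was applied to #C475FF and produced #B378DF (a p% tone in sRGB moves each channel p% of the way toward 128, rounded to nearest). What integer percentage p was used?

25%

#C475FF is rgb(196, 117, 255); #B378DF is rgb(179, 120, 223).
On the B channel (widest range): 223 ≈ 255 + (p/100)(128 − 255), so p ≈ 100×(223 − 255)/(128 − 255) = -3200/-127 = 25.20.
p = 25 reproduces all three channels after rounding.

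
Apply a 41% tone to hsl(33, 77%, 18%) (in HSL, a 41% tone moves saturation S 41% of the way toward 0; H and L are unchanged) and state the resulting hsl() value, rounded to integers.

S moves 41% from 77 toward 0: 77 − 31.57 = 45.43 → 45.
H and L are unchanged.

hsl(33, 45%, 18%)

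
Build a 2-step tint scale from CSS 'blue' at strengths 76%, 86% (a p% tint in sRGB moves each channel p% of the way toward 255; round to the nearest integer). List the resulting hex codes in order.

CSS blue is rgb(0, 0, 255).
76%: (0 + 193.8 = 193.8→194, 0 + 193.8 = 193.8→194, 255→255) → #c2c2ff
86%: (0 + 219.3 = 219.3→219, 0 + 219.3 = 219.3→219, 255→255) → #dbdbff

#c2c2ff, #dbdbff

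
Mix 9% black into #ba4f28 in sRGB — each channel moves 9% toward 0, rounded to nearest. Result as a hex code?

#ba4f28 is rgb(186, 79, 40).
Per channel, c → c + 0.09(0 − c):
  R: 186 − 16.74 = 169.26 → 169
  G: 79 − 7.11 = 71.89 → 72
  B: 40 − 3.6 = 36.4 → 36
rgb(169, 72, 36) = #a94824.

#a94824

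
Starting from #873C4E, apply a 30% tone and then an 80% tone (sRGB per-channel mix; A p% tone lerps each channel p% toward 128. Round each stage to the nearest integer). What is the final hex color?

#873C4E is rgb(135, 60, 78).
A 30% tone moves each channel 30% toward 128:
  R: 135 + 0.3×(128−135) = 135 − 2.1 = 132.9 → 133
  G: 60 + 0.3×(128−60) = 60 + 20.4 = 80.4 → 80
  B: 78 + 0.3×(128−78) = 78 + 15 = 93 → 93
After the tone: rgb(133, 80, 93) = #85505D.
An 80% tone moves each channel 80% toward 128:
  R: 133 + 0.8×(128−133) = 133 − 4 = 129 → 129
  G: 80 + 38.4 = 118.4 → 118
  B: 93 + 28 = 121 → 121
rgb(129, 118, 121) = #817679.

#817679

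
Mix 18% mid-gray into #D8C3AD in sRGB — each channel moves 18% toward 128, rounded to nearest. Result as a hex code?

#C8B7A5

#D8C3AD is rgb(216, 195, 173).
Lerp each channel 18% toward 128:
  R: 216 − 15.84 = 200.16 → 200
  G: 195 + 0.18×(128−195) = 195 − 12.06 = 182.94 → 183
  B: 173 − 8.1 = 164.9 → 165
rgb(200, 183, 165) = #C8B7A5.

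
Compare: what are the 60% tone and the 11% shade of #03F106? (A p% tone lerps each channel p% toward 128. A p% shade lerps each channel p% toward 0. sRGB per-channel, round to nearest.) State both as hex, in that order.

#03F106 is rgb(3, 241, 6).
60% tone:
  R: 3 + 0.6×(128−3) = 3 + 75 = 78 → 78
  G: 241 − 67.8 = 173.2 → 173
  B: 6 + 0.6×(128−6) = 6 + 73.2 = 79.2 → 79
  → #4EAD4F
11% shade:
  R: 3 + 0.11×(0−3) = 3 − 0.33 = 2.67 → 3
  G: 241 − 26.51 = 214.49 → 214
  B: 6 + 0.11×(0−6) = 6 − 0.66 = 5.34 → 5
  → #03D605

#4EAD4F, #03D605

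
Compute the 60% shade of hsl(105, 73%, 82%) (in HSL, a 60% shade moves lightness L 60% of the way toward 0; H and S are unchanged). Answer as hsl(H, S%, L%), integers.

hsl(105, 73%, 33%)

L moves 60% from 82 toward 0: 82 − 49.2 = 32.8 → 33.
H and S are unchanged.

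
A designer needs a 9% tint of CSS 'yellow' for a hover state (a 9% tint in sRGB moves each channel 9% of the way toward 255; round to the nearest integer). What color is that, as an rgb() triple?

rgb(255, 255, 23)

CSS yellow is rgb(255, 255, 0).
A 9% tint moves each channel 9% toward 255:
  R: 255 + 0.09×(255−255) = 255 + 0 = 255 → 255
  G: 255 + 0.09×(255−255) = 255 + 0 = 255 → 255
  B: 0 + 0.09×(255−0) = 0 + 22.95 = 22.95 → 23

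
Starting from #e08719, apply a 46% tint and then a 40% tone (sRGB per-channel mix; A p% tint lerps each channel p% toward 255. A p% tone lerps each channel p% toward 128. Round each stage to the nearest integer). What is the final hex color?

#c2a582

#e08719 is rgb(224, 135, 25).
Lerp each channel 46% toward 255:
  R: 224 + 0.46×(255−224) = 224 + 14.26 = 238.26 → 238
  G: 135 + 0.46×(255−135) = 135 + 55.2 = 190.2 → 190
  B: 25 + 0.46×(255−25) = 25 + 105.8 = 130.8 → 131
After the tint: rgb(238, 190, 131) = #eebe83.
Lerp each channel 40% toward 128:
  R: 238 − 44 = 194 → 194
  G: 190 + 0.4×(128−190) = 190 − 24.8 = 165.2 → 165
  B: 131 − 1.2 = 129.8 → 130
rgb(194, 165, 130) = #c2a582.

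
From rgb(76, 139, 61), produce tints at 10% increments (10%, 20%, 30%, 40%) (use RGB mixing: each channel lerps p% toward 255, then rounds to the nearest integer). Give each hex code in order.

10%: (76 + 17.9 = 93.9→94, 139 + 11.6 = 150.6→151, 61 + 19.4 = 80.4→80) → #5e9750
20%: (76 + 35.8 = 111.8→112, 139 + 23.2 = 162.2→162, 61 + 38.8 = 99.8→100) → #70a264
30%: (76 + 53.7 = 129.7→130, 139 + 34.8 = 173.8→174, 61 + 58.2 = 119.2→119) → #82ae77
40%: (76 + 71.6 = 147.6→148, 139 + 46.4 = 185.4→185, 61 + 77.6 = 138.6→139) → #94b98b

#5e9750, #70a264, #82ae77, #94b98b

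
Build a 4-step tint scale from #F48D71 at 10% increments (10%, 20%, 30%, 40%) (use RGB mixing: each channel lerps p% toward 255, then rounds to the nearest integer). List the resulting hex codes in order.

#F48D71 is rgb(244, 141, 113).
10%: (244 + 1.1 = 245.1→245, 141 + 11.4 = 152.4→152, 113 + 14.2 = 127.2→127) → #F5987F
20%: (244 + 2.2 = 246.2→246, 141 + 22.8 = 163.8→164, 113 + 28.4 = 141.4→141) → #F6A48D
30%: (244 + 3.3 = 247.3→247, 141 + 34.2 = 175.2→175, 113 + 42.6 = 155.6→156) → #F7AF9C
40%: (244 + 4.4 = 248.4→248, 141 + 45.6 = 186.6→187, 113 + 56.8 = 169.8→170) → #F8BBAA

#F5987F, #F6A48D, #F7AF9C, #F8BBAA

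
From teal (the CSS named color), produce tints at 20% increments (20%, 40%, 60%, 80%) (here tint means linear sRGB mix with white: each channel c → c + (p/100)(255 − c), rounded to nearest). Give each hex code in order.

#339999, #66b3b3, #99cccc, #cce6e6

CSS teal is rgb(0, 128, 128).
20%: (0 + 51 = 51→51, 128 + 25.4 = 153.4→153, 128 + 25.4 = 153.4→153) → #339999
40%: (0 + 102 = 102→102, 128 + 50.8 = 178.8→179, 128 + 50.8 = 178.8→179) → #66b3b3
60%: (0 + 153 = 153→153, 128 + 76.2 = 204.2→204, 128 + 76.2 = 204.2→204) → #99cccc
80%: (0 + 204 = 204→204, 128 + 101.6 = 229.6→230, 128 + 101.6 = 229.6→230) → #cce6e6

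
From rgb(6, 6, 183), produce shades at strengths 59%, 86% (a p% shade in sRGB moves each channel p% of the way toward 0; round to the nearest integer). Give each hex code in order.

59%: (6 − 3.54 = 2.46→2, 6 − 3.54 = 2.46→2, 183 − 107.97 = 75.03→75) → #02024b
86%: (6 − 5.16 = 0.84→1, 6 − 5.16 = 0.84→1, 183 − 157.38 = 25.62→26) → #01011a

#02024b, #01011a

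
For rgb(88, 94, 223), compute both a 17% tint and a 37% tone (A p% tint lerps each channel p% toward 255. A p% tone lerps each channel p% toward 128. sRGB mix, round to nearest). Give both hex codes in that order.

17% tint:
  R: 88 + 28.39 = 116.39 → 116
  G: 94 + 27.37 = 121.37 → 121
  B: 223 + 5.44 = 228.44 → 228
  → #7479e4
37% tone:
  R: 88 + 0.37×(128−88) = 88 + 14.8 = 102.8 → 103
  G: 94 + 12.58 = 106.58 → 107
  B: 223 + 0.37×(128−223) = 223 − 35.15 = 187.85 → 188
  → #676bbc

#7479e4, #676bbc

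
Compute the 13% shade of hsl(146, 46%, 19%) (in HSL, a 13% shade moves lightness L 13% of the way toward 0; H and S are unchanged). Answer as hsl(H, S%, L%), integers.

hsl(146, 46%, 17%)

L moves 13% from 19 toward 0: 19 − 2.47 = 16.53 → 17.
H and S are unchanged.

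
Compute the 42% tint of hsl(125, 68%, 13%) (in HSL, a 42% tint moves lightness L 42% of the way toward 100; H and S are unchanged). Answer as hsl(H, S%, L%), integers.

L moves 42% from 13 toward 100: 13 + 36.54 = 49.54 → 50.
H and S are unchanged.

hsl(125, 68%, 50%)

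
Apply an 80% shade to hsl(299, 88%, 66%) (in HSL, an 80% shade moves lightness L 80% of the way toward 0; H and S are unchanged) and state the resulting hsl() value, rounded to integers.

hsl(299, 88%, 13%)

L moves 80% from 66 toward 0: 66 − 52.8 = 13.2 → 13.
H and S are unchanged.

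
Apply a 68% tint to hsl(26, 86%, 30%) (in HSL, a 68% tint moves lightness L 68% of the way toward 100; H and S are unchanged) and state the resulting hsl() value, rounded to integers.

L moves 68% from 30 toward 100: 30 + 47.6 = 77.6 → 78.
H and S are unchanged.

hsl(26, 86%, 78%)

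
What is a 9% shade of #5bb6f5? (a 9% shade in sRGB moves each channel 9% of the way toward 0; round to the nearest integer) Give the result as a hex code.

#53a6df

#5bb6f5 is rgb(91, 182, 245).
Per channel, c → c + 0.09(0 − c):
  R: 91 + 0.09×(0−91) = 91 − 8.19 = 82.81 → 83
  G: 182 − 16.38 = 165.62 → 166
  B: 245 − 22.05 = 222.95 → 223
rgb(83, 166, 223) = #53a6df.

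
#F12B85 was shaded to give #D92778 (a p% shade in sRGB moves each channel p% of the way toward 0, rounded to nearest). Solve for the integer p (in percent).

#F12B85 is rgb(241, 43, 133); #D92778 is rgb(217, 39, 120).
On the R channel (widest range): 217 ≈ 241 + (p/100)(0 − 241), so p ≈ 100×(217 − 241)/(0 − 241) = -2400/-241 = 9.96.
p = 10 reproduces all three channels after rounding.

10%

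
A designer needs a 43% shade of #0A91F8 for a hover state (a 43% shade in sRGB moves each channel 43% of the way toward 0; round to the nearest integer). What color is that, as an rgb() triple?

#0A91F8 is rgb(10, 145, 248).
Per channel, c → c + 0.43(0 − c):
  R: 10 − 4.3 = 5.7 → 6
  G: 145 − 62.35 = 82.65 → 83
  B: 248 − 106.64 = 141.36 → 141

rgb(6, 83, 141)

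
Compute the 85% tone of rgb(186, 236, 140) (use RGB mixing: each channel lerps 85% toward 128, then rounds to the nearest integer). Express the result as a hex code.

Lerp each channel 85% toward 128:
  R: 186 + 0.85×(128−186) = 186 − 49.3 = 136.7 → 137
  G: 236 − 91.8 = 144.2 → 144
  B: 140 + 0.85×(128−140) = 140 − 10.2 = 129.8 → 130
rgb(137, 144, 130) = #899082.

#899082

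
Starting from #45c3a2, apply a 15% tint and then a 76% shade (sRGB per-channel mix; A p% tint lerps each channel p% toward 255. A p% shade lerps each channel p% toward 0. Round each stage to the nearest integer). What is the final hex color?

#45c3a2 is rgb(69, 195, 162).
Lerp each channel 15% toward 255:
  R: 69 + 27.9 = 96.9 → 97
  G: 195 + 0.15×(255−195) = 195 + 9 = 204 → 204
  B: 162 + 0.15×(255−162) = 162 + 13.95 = 175.95 → 176
After the tint: rgb(97, 204, 176) = #61ccb0.
Lerp each channel 76% toward 0:
  R: 97 + 0.76×(0−97) = 97 − 73.72 = 23.28 → 23
  G: 204 + 0.76×(0−204) = 204 − 155.04 = 48.96 → 49
  B: 176 + 0.76×(0−176) = 176 − 133.76 = 42.24 → 42
rgb(23, 49, 42) = #17312a.

#17312a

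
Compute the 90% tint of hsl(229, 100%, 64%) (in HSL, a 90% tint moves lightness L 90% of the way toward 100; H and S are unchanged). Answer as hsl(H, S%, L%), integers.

L moves 90% from 64 toward 100: 64 + 32.4 = 96.4 → 96.
H and S are unchanged.

hsl(229, 100%, 96%)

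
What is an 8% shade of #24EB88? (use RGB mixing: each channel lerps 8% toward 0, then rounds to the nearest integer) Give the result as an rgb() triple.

#24EB88 is rgb(36, 235, 136).
Lerp each channel 8% toward 0:
  R: 36 + 0.08×(0−36) = 36 − 2.88 = 33.12 → 33
  G: 235 + 0.08×(0−235) = 235 − 18.8 = 216.2 → 216
  B: 136 + 0.08×(0−136) = 136 − 10.88 = 125.12 → 125

rgb(33, 216, 125)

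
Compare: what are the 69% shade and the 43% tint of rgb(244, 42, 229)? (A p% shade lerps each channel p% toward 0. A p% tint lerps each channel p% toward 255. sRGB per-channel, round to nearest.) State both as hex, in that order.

69% shade:
  R: 244 + 0.69×(0−244) = 244 − 168.36 = 75.64 → 76
  G: 42 + 0.69×(0−42) = 42 − 28.98 = 13.02 → 13
  B: 229 + 0.69×(0−229) = 229 − 158.01 = 70.99 → 71
  → #4C0D47
43% tint:
  R: 244 + 4.73 = 248.73 → 249
  G: 42 + 91.59 = 133.59 → 134
  B: 229 + 0.43×(255−229) = 229 + 11.18 = 240.18 → 240
  → #F986F0

#4C0D47, #F986F0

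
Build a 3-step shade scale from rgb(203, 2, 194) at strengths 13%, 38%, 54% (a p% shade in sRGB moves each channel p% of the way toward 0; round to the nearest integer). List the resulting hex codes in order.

13%: (203 − 26.39 = 176.61→177, 2→2, 194 − 25.22 = 168.78→169) → #b102a9
38%: (203 − 77.14 = 125.86→126, 2 − 0.76 = 1.24→1, 194 − 73.72 = 120.28→120) → #7e0178
54%: (203 − 109.62 = 93.38→93, 2 − 1.08 = 0.92→1, 194 − 104.76 = 89.24→89) → #5d0159

#b102a9, #7e0178, #5d0159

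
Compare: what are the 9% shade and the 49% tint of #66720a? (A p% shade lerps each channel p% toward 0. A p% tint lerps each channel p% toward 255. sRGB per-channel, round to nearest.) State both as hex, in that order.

#5d6809, #b1b782

#66720a is rgb(102, 114, 10).
9% shade:
  R: 102 − 9.18 = 92.82 → 93
  G: 114 + 0.09×(0−114) = 114 − 10.26 = 103.74 → 104
  B: 10 + 0.09×(0−10) = 10 − 0.9 = 9.1 → 9
  → #5d6809
49% tint:
  R: 102 + 74.97 = 176.97 → 177
  G: 114 + 0.49×(255−114) = 114 + 69.09 = 183.09 → 183
  B: 10 + 0.49×(255−10) = 10 + 120.05 = 130.05 → 130
  → #b1b782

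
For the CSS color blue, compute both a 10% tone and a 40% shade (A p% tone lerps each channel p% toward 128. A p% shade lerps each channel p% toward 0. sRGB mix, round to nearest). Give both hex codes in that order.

CSS blue is rgb(0, 0, 255).
10% tone:
  R: 0 + 0.1×(128−0) = 0 + 12.8 = 12.8 → 13
  G: 0 + 0.1×(128−0) = 0 + 12.8 = 12.8 → 13
  B: 255 + 0.1×(128−255) = 255 − 12.7 = 242.3 → 242
  → #0d0df2
40% shade:
  R: 0 + 0.4×(0−0) = 0 + 0 = 0 → 0
  G: 0 + 0 = 0 → 0
  B: 255 + 0.4×(0−255) = 255 − 102 = 153 → 153
  → #000099

#0d0df2, #000099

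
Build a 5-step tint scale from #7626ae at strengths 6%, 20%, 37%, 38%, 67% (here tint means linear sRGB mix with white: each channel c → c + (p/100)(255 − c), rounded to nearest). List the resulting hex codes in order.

#7e33b3, #9151be, #a976cc, #aa78cd, #d2b7e4

#7626ae is rgb(118, 38, 174).
6%: (118 + 8.22 = 126.22→126, 38 + 13.02 = 51.02→51, 174 + 4.86 = 178.86→179) → #7e33b3
20%: (118 + 27.4 = 145.4→145, 38 + 43.4 = 81.4→81, 174 + 16.2 = 190.2→190) → #9151be
37%: (118 + 50.69 = 168.69→169, 38 + 80.29 = 118.29→118, 174 + 29.97 = 203.97→204) → #a976cc
38%: (118 + 52.06 = 170.06→170, 38 + 82.46 = 120.46→120, 174 + 30.78 = 204.78→205) → #aa78cd
67%: (118 + 91.79 = 209.79→210, 38 + 145.39 = 183.39→183, 174 + 54.27 = 228.27→228) → #d2b7e4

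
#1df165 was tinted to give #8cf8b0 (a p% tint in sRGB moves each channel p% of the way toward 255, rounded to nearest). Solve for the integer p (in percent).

#1df165 is rgb(29, 241, 101); #8cf8b0 is rgb(140, 248, 176).
On the R channel (widest range): 140 ≈ 29 + (p/100)(255 − 29), so p ≈ 100×(140 − 29)/(255 − 29) = 11100/226 = 49.12.
p = 49 reproduces all three channels after rounding.

49%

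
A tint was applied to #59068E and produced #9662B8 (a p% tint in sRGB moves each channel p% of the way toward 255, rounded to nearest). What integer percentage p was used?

37%

#59068E is rgb(89, 6, 142); #9662B8 is rgb(150, 98, 184).
On the G channel (widest range): 98 ≈ 6 + (p/100)(255 − 6), so p ≈ 100×(98 − 6)/(255 − 6) = 9200/249 = 36.95.
p = 37 reproduces all three channels after rounding.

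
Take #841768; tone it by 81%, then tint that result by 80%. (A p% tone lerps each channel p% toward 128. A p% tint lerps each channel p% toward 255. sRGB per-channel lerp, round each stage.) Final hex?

#841768 is rgb(132, 23, 104).
Lerp each channel 81% toward 128:
  R: 132 + 0.81×(128−132) = 132 − 3.24 = 128.76 → 129
  G: 23 + 0.81×(128−23) = 23 + 85.05 = 108.05 → 108
  B: 104 + 0.81×(128−104) = 104 + 19.44 = 123.44 → 123
After the tone: rgb(129, 108, 123) = #816c7b.
Lerp each channel 80% toward 255:
  R: 129 + 100.8 = 229.8 → 230
  G: 108 + 117.6 = 225.6 → 226
  B: 123 + 0.8×(255−123) = 123 + 105.6 = 228.6 → 229
rgb(230, 226, 229) = #e6e2e5.

#e6e2e5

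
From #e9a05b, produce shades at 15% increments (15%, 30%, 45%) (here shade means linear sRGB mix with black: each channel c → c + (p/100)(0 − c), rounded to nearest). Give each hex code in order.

#c6884d, #a37040, #805832

#e9a05b is rgb(233, 160, 91).
15%: (233 − 34.95 = 198.05→198, 160 − 24 = 136→136, 91 − 13.65 = 77.35→77) → #c6884d
30%: (233 − 69.9 = 163.1→163, 160 − 48 = 112→112, 91 − 27.3 = 63.7→64) → #a37040
45%: (233 − 104.85 = 128.15→128, 160 − 72 = 88→88, 91 − 40.95 = 50.05→50) → #805832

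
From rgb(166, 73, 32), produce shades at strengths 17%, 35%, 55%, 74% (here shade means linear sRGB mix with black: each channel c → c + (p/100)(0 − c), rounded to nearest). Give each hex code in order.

#8A3D1B, #6C2F15, #4B210E, #2B1308

17%: (166 − 28.22 = 137.78→138, 73 − 12.41 = 60.59→61, 32 − 5.44 = 26.56→27) → #8A3D1B
35%: (166 − 58.1 = 107.9→108, 73 − 25.55 = 47.45→47, 32 − 11.2 = 20.8→21) → #6C2F15
55%: (166 − 91.3 = 74.7→75, 73 − 40.15 = 32.85→33, 32 − 17.6 = 14.4→14) → #4B210E
74%: (166 − 122.84 = 43.16→43, 73 − 54.02 = 18.98→19, 32 − 23.68 = 8.32→8) → #2B1308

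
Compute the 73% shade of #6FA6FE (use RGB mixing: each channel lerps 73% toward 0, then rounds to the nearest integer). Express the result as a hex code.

#1E2D45

#6FA6FE is rgb(111, 166, 254).
Per channel, c → c + 0.73(0 − c):
  R: 111 − 81.03 = 29.97 → 30
  G: 166 + 0.73×(0−166) = 166 − 121.18 = 44.82 → 45
  B: 254 + 0.73×(0−254) = 254 − 185.42 = 68.58 → 69
rgb(30, 45, 69) = #1E2D45.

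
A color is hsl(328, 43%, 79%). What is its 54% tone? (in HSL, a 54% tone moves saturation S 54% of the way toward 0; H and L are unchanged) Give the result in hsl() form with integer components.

S moves 54% from 43 toward 0: 43 − 23.22 = 19.78 → 20.
H and L are unchanged.

hsl(328, 20%, 79%)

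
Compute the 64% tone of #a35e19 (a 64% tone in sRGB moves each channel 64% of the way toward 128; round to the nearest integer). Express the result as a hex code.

#8d745b

#a35e19 is rgb(163, 94, 25).
Lerp each channel 64% toward 128:
  R: 163 + 0.64×(128−163) = 163 − 22.4 = 140.6 → 141
  G: 94 + 0.64×(128−94) = 94 + 21.76 = 115.76 → 116
  B: 25 + 65.92 = 90.92 → 91
rgb(141, 116, 91) = #8d745b.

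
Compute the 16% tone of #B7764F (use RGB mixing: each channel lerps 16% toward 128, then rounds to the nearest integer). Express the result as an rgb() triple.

rgb(174, 120, 87)

#B7764F is rgb(183, 118, 79).
A 16% tone moves each channel 16% toward 128:
  R: 183 + 0.16×(128−183) = 183 − 8.8 = 174.2 → 174
  G: 118 + 1.6 = 119.6 → 120
  B: 79 + 0.16×(128−79) = 79 + 7.84 = 86.84 → 87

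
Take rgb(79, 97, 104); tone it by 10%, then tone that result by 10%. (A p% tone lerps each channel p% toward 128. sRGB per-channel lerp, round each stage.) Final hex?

Lerp each channel 10% toward 128:
  R: 79 + 0.1×(128−79) = 79 + 4.9 = 83.9 → 84
  G: 97 + 3.1 = 100.1 → 100
  B: 104 + 2.4 = 106.4 → 106
After the tone: rgb(84, 100, 106) = #54646A.
Per channel, c → c + 0.1(128 − c):
  R: 84 + 4.4 = 88.4 → 88
  G: 100 + 2.8 = 102.8 → 103
  B: 106 + 2.2 = 108.2 → 108
rgb(88, 103, 108) = #58676C.

#58676C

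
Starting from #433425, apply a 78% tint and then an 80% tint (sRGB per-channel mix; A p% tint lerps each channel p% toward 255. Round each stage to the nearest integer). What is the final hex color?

#433425 is rgb(67, 52, 37).
Per channel, c → c + 0.78(255 − c):
  R: 67 + 0.78×(255−67) = 67 + 146.64 = 213.64 → 214
  G: 52 + 0.78×(255−52) = 52 + 158.34 = 210.34 → 210
  B: 37 + 170.04 = 207.04 → 207
After the tint: rgb(214, 210, 207) = #D6D2CF.
An 80% tint moves each channel 80% toward 255:
  R: 214 + 0.8×(255−214) = 214 + 32.8 = 246.8 → 247
  G: 210 + 0.8×(255−210) = 210 + 36 = 246 → 246
  B: 207 + 0.8×(255−207) = 207 + 38.4 = 245.4 → 245
rgb(247, 246, 245) = #F7F6F5.

#F7F6F5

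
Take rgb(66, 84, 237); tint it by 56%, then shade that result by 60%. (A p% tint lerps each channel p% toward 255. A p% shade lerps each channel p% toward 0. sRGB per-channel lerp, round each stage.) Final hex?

#454863

Lerp each channel 56% toward 255:
  R: 66 + 0.56×(255−66) = 66 + 105.84 = 171.84 → 172
  G: 84 + 0.56×(255−84) = 84 + 95.76 = 179.76 → 180
  B: 237 + 0.56×(255−237) = 237 + 10.08 = 247.08 → 247
After the tint: rgb(172, 180, 247) = #ACB4F7.
Lerp each channel 60% toward 0:
  R: 172 + 0.6×(0−172) = 172 − 103.2 = 68.8 → 69
  G: 180 + 0.6×(0−180) = 180 − 108 = 72 → 72
  B: 247 + 0.6×(0−247) = 247 − 148.2 = 98.8 → 99
rgb(69, 72, 99) = #454863.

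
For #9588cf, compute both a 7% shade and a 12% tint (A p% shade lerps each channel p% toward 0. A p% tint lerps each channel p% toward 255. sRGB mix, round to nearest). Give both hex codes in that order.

#8b7ec1, #a296d5

#9588cf is rgb(149, 136, 207).
7% shade:
  R: 149 + 0.07×(0−149) = 149 − 10.43 = 138.57 → 139
  G: 136 − 9.52 = 126.48 → 126
  B: 207 + 0.07×(0−207) = 207 − 14.49 = 192.51 → 193
  → #8b7ec1
12% tint:
  R: 149 + 0.12×(255−149) = 149 + 12.72 = 161.72 → 162
  G: 136 + 0.12×(255−136) = 136 + 14.28 = 150.28 → 150
  B: 207 + 5.76 = 212.76 → 213
  → #a296d5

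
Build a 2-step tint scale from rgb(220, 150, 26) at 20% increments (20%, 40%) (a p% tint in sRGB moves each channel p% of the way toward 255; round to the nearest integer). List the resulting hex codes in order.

#e3ab48, #eac076

20%: (220 + 7 = 227→227, 150 + 21 = 171→171, 26 + 45.8 = 71.8→72) → #e3ab48
40%: (220 + 14 = 234→234, 150 + 42 = 192→192, 26 + 91.6 = 117.6→118) → #eac076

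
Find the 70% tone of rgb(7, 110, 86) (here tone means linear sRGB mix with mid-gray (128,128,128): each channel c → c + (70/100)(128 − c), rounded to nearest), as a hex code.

#5C7B73

Lerp each channel 70% toward 128:
  R: 7 + 0.7×(128−7) = 7 + 84.7 = 91.7 → 92
  G: 110 + 0.7×(128−110) = 110 + 12.6 = 122.6 → 123
  B: 86 + 29.4 = 115.4 → 115
rgb(92, 123, 115) = #5C7B73.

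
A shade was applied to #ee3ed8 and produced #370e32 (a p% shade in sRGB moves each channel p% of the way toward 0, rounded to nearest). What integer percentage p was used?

77%

#ee3ed8 is rgb(238, 62, 216); #370e32 is rgb(55, 14, 50).
On the R channel (widest range): 55 ≈ 238 + (p/100)(0 − 238), so p ≈ 100×(55 − 238)/(0 − 238) = -18300/-238 = 76.89.
p = 77 reproduces all three channels after rounding.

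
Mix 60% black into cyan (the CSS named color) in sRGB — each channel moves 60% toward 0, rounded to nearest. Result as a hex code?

CSS cyan is rgb(0, 255, 255).
Per channel, c → c + 0.6(0 − c):
  R: 0 + 0 = 0 → 0
  G: 255 − 153 = 102 → 102
  B: 255 − 153 = 102 → 102
rgb(0, 102, 102) = #006666.

#006666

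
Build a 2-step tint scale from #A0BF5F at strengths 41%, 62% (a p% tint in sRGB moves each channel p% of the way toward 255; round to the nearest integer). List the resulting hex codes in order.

#A0BF5F is rgb(160, 191, 95).
41%: (160 + 38.95 = 198.95→199, 191 + 26.24 = 217.24→217, 95 + 65.6 = 160.6→161) → #C7D9A1
62%: (160 + 58.9 = 218.9→219, 191 + 39.68 = 230.68→231, 95 + 99.2 = 194.2→194) → #DBE7C2

#C7D9A1, #DBE7C2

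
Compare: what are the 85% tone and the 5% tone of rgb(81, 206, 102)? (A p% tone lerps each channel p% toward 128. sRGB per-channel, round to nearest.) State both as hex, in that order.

85% tone:
  R: 81 + 0.85×(128−81) = 81 + 39.95 = 120.95 → 121
  G: 206 + 0.85×(128−206) = 206 − 66.3 = 139.7 → 140
  B: 102 + 0.85×(128−102) = 102 + 22.1 = 124.1 → 124
  → #798c7c
5% tone:
  R: 81 + 2.35 = 83.35 → 83
  G: 206 − 3.9 = 202.1 → 202
  B: 102 + 0.05×(128−102) = 102 + 1.3 = 103.3 → 103
  → #53ca67

#798c7c, #53ca67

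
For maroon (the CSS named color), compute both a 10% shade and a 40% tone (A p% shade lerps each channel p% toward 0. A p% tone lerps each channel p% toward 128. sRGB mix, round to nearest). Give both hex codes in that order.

#730000, #803333

CSS maroon is rgb(128, 0, 0).
10% shade:
  R: 128 − 12.8 = 115.2 → 115
  G: 0 + 0.1×(0−0) = 0 + 0 = 0 → 0
  B: 0 + 0.1×(0−0) = 0 + 0 = 0 → 0
  → #730000
40% tone:
  R: 128 + 0 = 128 → 128
  G: 0 + 0.4×(128−0) = 0 + 51.2 = 51.2 → 51
  B: 0 + 0.4×(128−0) = 0 + 51.2 = 51.2 → 51
  → #803333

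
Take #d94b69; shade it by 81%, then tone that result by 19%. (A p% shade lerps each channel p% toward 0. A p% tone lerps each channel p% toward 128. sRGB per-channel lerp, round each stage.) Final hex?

#d94b69 is rgb(217, 75, 105).
Lerp each channel 81% toward 0:
  R: 217 + 0.81×(0−217) = 217 − 175.77 = 41.23 → 41
  G: 75 − 60.75 = 14.25 → 14
  B: 105 + 0.81×(0−105) = 105 − 85.05 = 19.95 → 20
After the shade: rgb(41, 14, 20) = #290e14.
Lerp each channel 19% toward 128:
  R: 41 + 0.19×(128−41) = 41 + 16.53 = 57.53 → 58
  G: 14 + 0.19×(128−14) = 14 + 21.66 = 35.66 → 36
  B: 20 + 0.19×(128−20) = 20 + 20.52 = 40.52 → 41
rgb(58, 36, 41) = #3a2429.

#3a2429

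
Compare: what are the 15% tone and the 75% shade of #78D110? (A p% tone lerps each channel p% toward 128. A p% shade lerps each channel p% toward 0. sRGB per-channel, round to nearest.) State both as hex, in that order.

#79C521, #1E3404

#78D110 is rgb(120, 209, 16).
15% tone:
  R: 120 + 1.2 = 121.2 → 121
  G: 209 + 0.15×(128−209) = 209 − 12.15 = 196.85 → 197
  B: 16 + 16.8 = 32.8 → 33
  → #79C521
75% shade:
  R: 120 + 0.75×(0−120) = 120 − 90 = 30 → 30
  G: 209 − 156.75 = 52.25 → 52
  B: 16 + 0.75×(0−16) = 16 − 12 = 4 → 4
  → #1E3404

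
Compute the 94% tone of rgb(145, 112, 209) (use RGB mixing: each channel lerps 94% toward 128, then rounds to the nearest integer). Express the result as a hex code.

#817f85

Per channel, c → c + 0.94(128 − c):
  R: 145 − 15.98 = 129.02 → 129
  G: 112 + 15.04 = 127.04 → 127
  B: 209 + 0.94×(128−209) = 209 − 76.14 = 132.86 → 133
rgb(129, 127, 133) = #817f85.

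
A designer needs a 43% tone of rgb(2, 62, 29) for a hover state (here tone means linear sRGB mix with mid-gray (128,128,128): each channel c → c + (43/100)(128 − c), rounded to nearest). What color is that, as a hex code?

A 43% tone moves each channel 43% toward 128:
  R: 2 + 54.18 = 56.18 → 56
  G: 62 + 28.38 = 90.38 → 90
  B: 29 + 0.43×(128−29) = 29 + 42.57 = 71.57 → 72
rgb(56, 90, 72) = #385A48.

#385A48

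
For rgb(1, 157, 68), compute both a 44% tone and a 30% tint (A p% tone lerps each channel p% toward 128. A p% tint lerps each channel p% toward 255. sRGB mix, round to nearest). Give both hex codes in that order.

44% tone:
  R: 1 + 0.44×(128−1) = 1 + 55.88 = 56.88 → 57
  G: 157 − 12.76 = 144.24 → 144
  B: 68 + 26.4 = 94.4 → 94
  → #39905e
30% tint:
  R: 1 + 0.3×(255−1) = 1 + 76.2 = 77.2 → 77
  G: 157 + 29.4 = 186.4 → 186
  B: 68 + 0.3×(255−68) = 68 + 56.1 = 124.1 → 124
  → #4dba7c

#39905e, #4dba7c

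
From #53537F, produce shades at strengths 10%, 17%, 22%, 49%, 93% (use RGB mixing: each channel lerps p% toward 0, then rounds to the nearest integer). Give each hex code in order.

#53537F is rgb(83, 83, 127).
10%: (83 − 8.3 = 74.7→75, 83 − 8.3 = 74.7→75, 127 − 12.7 = 114.3→114) → #4B4B72
17%: (83 − 14.11 = 68.89→69, 83 − 14.11 = 68.89→69, 127 − 21.59 = 105.41→105) → #454569
22%: (83 − 18.26 = 64.74→65, 83 − 18.26 = 64.74→65, 127 − 27.94 = 99.06→99) → #414163
49%: (83 − 40.67 = 42.33→42, 83 − 40.67 = 42.33→42, 127 − 62.23 = 64.77→65) → #2A2A41
93%: (83 − 77.19 = 5.81→6, 83 − 77.19 = 5.81→6, 127 − 118.11 = 8.89→9) → #060609

#4B4B72, #454569, #414163, #2A2A41, #060609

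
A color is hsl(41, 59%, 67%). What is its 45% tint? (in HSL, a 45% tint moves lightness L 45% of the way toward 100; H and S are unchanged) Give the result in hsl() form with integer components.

L moves 45% from 67 toward 100: 67 + 14.85 = 81.85 → 82.
H and S are unchanged.

hsl(41, 59%, 82%)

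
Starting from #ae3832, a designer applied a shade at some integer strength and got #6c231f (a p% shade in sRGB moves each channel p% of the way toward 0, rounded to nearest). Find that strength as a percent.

38%

#ae3832 is rgb(174, 56, 50); #6c231f is rgb(108, 35, 31).
On the R channel (widest range): 108 ≈ 174 + (p/100)(0 − 174), so p ≈ 100×(108 − 174)/(0 − 174) = -6600/-174 = 37.93.
p = 38 reproduces all three channels after rounding.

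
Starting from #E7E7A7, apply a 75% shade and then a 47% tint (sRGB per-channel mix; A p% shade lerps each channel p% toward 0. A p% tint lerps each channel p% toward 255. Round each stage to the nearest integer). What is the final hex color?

#E7E7A7 is rgb(231, 231, 167).
Lerp each channel 75% toward 0:
  R: 231 + 0.75×(0−231) = 231 − 173.25 = 57.75 → 58
  G: 231 + 0.75×(0−231) = 231 − 173.25 = 57.75 → 58
  B: 167 + 0.75×(0−167) = 167 − 125.25 = 41.75 → 42
After the shade: rgb(58, 58, 42) = #3A3A2A.
Per channel, c → c + 0.47(255 − c):
  R: 58 + 92.59 = 150.59 → 151
  G: 58 + 92.59 = 150.59 → 151
  B: 42 + 100.11 = 142.11 → 142
rgb(151, 151, 142) = #97978E.

#97978E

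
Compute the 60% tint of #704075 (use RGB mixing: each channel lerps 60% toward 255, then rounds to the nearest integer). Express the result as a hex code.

#704075 is rgb(112, 64, 117).
A 60% tint moves each channel 60% toward 255:
  R: 112 + 85.8 = 197.8 → 198
  G: 64 + 0.6×(255−64) = 64 + 114.6 = 178.6 → 179
  B: 117 + 82.8 = 199.8 → 200
rgb(198, 179, 200) = #C6B3C8.

#C6B3C8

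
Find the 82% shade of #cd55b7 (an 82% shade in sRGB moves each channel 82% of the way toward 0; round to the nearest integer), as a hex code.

#cd55b7 is rgb(205, 85, 183).
Per channel, c → c + 0.82(0 − c):
  R: 205 − 168.1 = 36.9 → 37
  G: 85 − 69.7 = 15.3 → 15
  B: 183 + 0.82×(0−183) = 183 − 150.06 = 32.94 → 33
rgb(37, 15, 33) = #250f21.

#250f21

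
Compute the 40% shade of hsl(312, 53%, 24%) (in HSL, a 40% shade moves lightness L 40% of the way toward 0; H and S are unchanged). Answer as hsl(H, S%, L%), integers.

hsl(312, 53%, 14%)

L moves 40% from 24 toward 0: 24 − 9.6 = 14.4 → 14.
H and S are unchanged.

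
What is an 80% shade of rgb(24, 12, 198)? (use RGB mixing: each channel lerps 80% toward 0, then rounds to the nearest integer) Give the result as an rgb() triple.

Per channel, c → c + 0.8(0 − c):
  R: 24 − 19.2 = 4.8 → 5
  G: 12 − 9.6 = 2.4 → 2
  B: 198 + 0.8×(0−198) = 198 − 158.4 = 39.6 → 40

rgb(5, 2, 40)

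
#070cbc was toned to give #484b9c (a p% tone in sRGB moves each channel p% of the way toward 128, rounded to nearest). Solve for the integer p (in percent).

54%

#070cbc is rgb(7, 12, 188); #484b9c is rgb(72, 75, 156).
On the R channel (widest range): 72 ≈ 7 + (p/100)(128 − 7), so p ≈ 100×(72 − 7)/(128 − 7) = 6500/121 = 53.72.
p = 54 reproduces all three channels after rounding.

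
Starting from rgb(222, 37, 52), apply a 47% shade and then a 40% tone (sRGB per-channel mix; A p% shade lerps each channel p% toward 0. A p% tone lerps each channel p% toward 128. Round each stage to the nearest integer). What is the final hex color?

Lerp each channel 47% toward 0:
  R: 222 + 0.47×(0−222) = 222 − 104.34 = 117.66 → 118
  G: 37 + 0.47×(0−37) = 37 − 17.39 = 19.61 → 20
  B: 52 + 0.47×(0−52) = 52 − 24.44 = 27.56 → 28
After the shade: rgb(118, 20, 28) = #76141C.
Lerp each channel 40% toward 128:
  R: 118 + 4 = 122 → 122
  G: 20 + 43.2 = 63.2 → 63
  B: 28 + 0.4×(128−28) = 28 + 40 = 68 → 68
rgb(122, 63, 68) = #7A3F44.

#7A3F44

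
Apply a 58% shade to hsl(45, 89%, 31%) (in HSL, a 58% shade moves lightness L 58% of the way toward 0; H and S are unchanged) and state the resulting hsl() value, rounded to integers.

hsl(45, 89%, 13%)

L moves 58% from 31 toward 0: 31 − 17.98 = 13.02 → 13.
H and S are unchanged.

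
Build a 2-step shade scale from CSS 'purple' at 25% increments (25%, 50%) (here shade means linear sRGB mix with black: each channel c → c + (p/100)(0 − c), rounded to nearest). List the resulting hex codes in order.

#600060, #400040

CSS purple is rgb(128, 0, 128).
25%: (128 − 32 = 96→96, 0→0, 128 − 32 = 96→96) → #600060
50%: (128 − 64 = 64→64, 0→0, 128 − 64 = 64→64) → #400040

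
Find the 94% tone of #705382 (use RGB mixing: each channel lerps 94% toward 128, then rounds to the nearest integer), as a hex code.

#7F7D80

#705382 is rgb(112, 83, 130).
Per channel, c → c + 0.94(128 − c):
  R: 112 + 15.04 = 127.04 → 127
  G: 83 + 0.94×(128−83) = 83 + 42.3 = 125.3 → 125
  B: 130 + 0.94×(128−130) = 130 − 1.88 = 128.12 → 128
rgb(127, 125, 128) = #7F7D80.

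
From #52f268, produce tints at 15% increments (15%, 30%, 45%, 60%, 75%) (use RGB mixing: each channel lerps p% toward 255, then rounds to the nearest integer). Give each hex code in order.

#52f268 is rgb(82, 242, 104).
15%: (82 + 25.95 = 107.95→108, 242 + 1.95 = 243.95→244, 104 + 22.65 = 126.65→127) → #6cf47f
30%: (82 + 51.9 = 133.9→134, 242 + 3.9 = 245.9→246, 104 + 45.3 = 149.3→149) → #86f695
45%: (82 + 77.85 = 159.85→160, 242 + 5.85 = 247.85→248, 104 + 67.95 = 171.95→172) → #a0f8ac
60%: (82 + 103.8 = 185.8→186, 242 + 7.8 = 249.8→250, 104 + 90.6 = 194.6→195) → #bafac3
75%: (82 + 129.75 = 211.75→212, 242 + 9.75 = 251.75→252, 104 + 113.25 = 217.25→217) → #d4fcd9

#6cf47f, #86f695, #a0f8ac, #bafac3, #d4fcd9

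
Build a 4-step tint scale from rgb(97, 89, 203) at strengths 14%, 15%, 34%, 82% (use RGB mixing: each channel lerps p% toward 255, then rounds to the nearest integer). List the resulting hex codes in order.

#7770d2, #7972d3, #9791dd, #e3e1f6

14%: (97 + 22.12 = 119.12→119, 89 + 23.24 = 112.24→112, 203 + 7.28 = 210.28→210) → #7770d2
15%: (97 + 23.7 = 120.7→121, 89 + 24.9 = 113.9→114, 203 + 7.8 = 210.8→211) → #7972d3
34%: (97 + 53.72 = 150.72→151, 89 + 56.44 = 145.44→145, 203 + 17.68 = 220.68→221) → #9791dd
82%: (97 + 129.56 = 226.56→227, 89 + 136.12 = 225.12→225, 203 + 42.64 = 245.64→246) → #e3e1f6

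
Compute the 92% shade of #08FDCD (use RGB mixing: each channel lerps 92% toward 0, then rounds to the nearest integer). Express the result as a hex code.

#08FDCD is rgb(8, 253, 205).
Per channel, c → c + 0.92(0 − c):
  R: 8 + 0.92×(0−8) = 8 − 7.36 = 0.64 → 1
  G: 253 + 0.92×(0−253) = 253 − 232.76 = 20.24 → 20
  B: 205 + 0.92×(0−205) = 205 − 188.6 = 16.4 → 16
rgb(1, 20, 16) = #011410.

#011410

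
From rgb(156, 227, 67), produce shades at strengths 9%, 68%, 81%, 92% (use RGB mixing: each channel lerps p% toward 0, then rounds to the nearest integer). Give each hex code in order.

9%: (156 − 14.04 = 141.96→142, 227 − 20.43 = 206.57→207, 67 − 6.03 = 60.97→61) → #8ECF3D
68%: (156 − 106.08 = 49.92→50, 227 − 154.36 = 72.64→73, 67 − 45.56 = 21.44→21) → #324915
81%: (156 − 126.36 = 29.64→30, 227 − 183.87 = 43.13→43, 67 − 54.27 = 12.73→13) → #1E2B0D
92%: (156 − 143.52 = 12.48→12, 227 − 208.84 = 18.16→18, 67 − 61.64 = 5.36→5) → #0C1205

#8ECF3D, #324915, #1E2B0D, #0C1205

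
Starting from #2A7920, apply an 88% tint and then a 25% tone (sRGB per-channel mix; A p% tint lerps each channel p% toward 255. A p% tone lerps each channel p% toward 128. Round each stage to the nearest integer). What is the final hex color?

#2A7920 is rgb(42, 121, 32).
An 88% tint moves each channel 88% toward 255:
  R: 42 + 0.88×(255−42) = 42 + 187.44 = 229.44 → 229
  G: 121 + 0.88×(255−121) = 121 + 117.92 = 238.92 → 239
  B: 32 + 0.88×(255−32) = 32 + 196.24 = 228.24 → 228
After the tint: rgb(229, 239, 228) = #E5EFE4.
Lerp each channel 25% toward 128:
  R: 229 − 25.25 = 203.75 → 204
  G: 239 + 0.25×(128−239) = 239 − 27.75 = 211.25 → 211
  B: 228 + 0.25×(128−228) = 228 − 25 = 203 → 203
rgb(204, 211, 203) = #CCD3CB.

#CCD3CB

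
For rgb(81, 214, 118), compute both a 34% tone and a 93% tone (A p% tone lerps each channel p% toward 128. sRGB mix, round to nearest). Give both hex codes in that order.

#61B979, #7D867F

34% tone:
  R: 81 + 15.98 = 96.98 → 97
  G: 214 + 0.34×(128−214) = 214 − 29.24 = 184.76 → 185
  B: 118 + 0.34×(128−118) = 118 + 3.4 = 121.4 → 121
  → #61B979
93% tone:
  R: 81 + 0.93×(128−81) = 81 + 43.71 = 124.71 → 125
  G: 214 − 79.98 = 134.02 → 134
  B: 118 + 0.93×(128−118) = 118 + 9.3 = 127.3 → 127
  → #7D867F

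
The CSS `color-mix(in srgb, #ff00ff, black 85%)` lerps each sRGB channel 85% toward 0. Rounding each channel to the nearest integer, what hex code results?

#260026

#ff00ff is rgb(255, 0, 255).
Per channel, c → c + 0.85(0 − c):
  R: 255 + 0.85×(0−255) = 255 − 216.75 = 38.25 → 38
  G: 0 + 0 = 0 → 0
  B: 255 + 0.85×(0−255) = 255 − 216.75 = 38.25 → 38
rgb(38, 0, 38) = #260026.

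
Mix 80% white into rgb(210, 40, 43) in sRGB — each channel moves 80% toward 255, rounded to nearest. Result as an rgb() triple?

Lerp each channel 80% toward 255:
  R: 210 + 0.8×(255−210) = 210 + 36 = 246 → 246
  G: 40 + 0.8×(255−40) = 40 + 172 = 212 → 212
  B: 43 + 169.6 = 212.6 → 213

rgb(246, 212, 213)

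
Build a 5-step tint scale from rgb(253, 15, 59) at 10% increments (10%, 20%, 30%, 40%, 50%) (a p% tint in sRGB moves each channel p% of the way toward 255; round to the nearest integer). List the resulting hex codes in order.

#FD274F, #FD3F62, #FE5776, #FE6F89, #FE879D

10%: (253→253, 15 + 24 = 39→39, 59 + 19.6 = 78.6→79) → #FD274F
20%: (253→253, 15 + 48 = 63→63, 59 + 39.2 = 98.2→98) → #FD3F62
30%: (253 + 0.6 = 253.6→254, 15 + 72 = 87→87, 59 + 58.8 = 117.8→118) → #FE5776
40%: (253 + 0.8 = 253.8→254, 15 + 96 = 111→111, 59 + 78.4 = 137.4→137) → #FE6F89
50%: (253 + 1 = 254→254, 15 + 120 = 135→135, 59 + 98 = 157→157) → #FE879D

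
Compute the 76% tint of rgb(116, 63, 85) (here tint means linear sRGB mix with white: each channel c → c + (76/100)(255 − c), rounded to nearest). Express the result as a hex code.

A 76% tint moves each channel 76% toward 255:
  R: 116 + 105.64 = 221.64 → 222
  G: 63 + 0.76×(255−63) = 63 + 145.92 = 208.92 → 209
  B: 85 + 129.2 = 214.2 → 214
rgb(222, 209, 214) = #DED1D6.

#DED1D6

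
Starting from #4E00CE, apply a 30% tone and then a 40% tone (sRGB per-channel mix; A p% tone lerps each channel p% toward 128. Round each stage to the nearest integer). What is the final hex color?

#6B4AA1

#4E00CE is rgb(78, 0, 206).
Lerp each channel 30% toward 128:
  R: 78 + 0.3×(128−78) = 78 + 15 = 93 → 93
  G: 0 + 0.3×(128−0) = 0 + 38.4 = 38.4 → 38
  B: 206 + 0.3×(128−206) = 206 − 23.4 = 182.6 → 183
After the tone: rgb(93, 38, 183) = #5D26B7.
A 40% tone moves each channel 40% toward 128:
  R: 93 + 0.4×(128−93) = 93 + 14 = 107 → 107
  G: 38 + 0.4×(128−38) = 38 + 36 = 74 → 74
  B: 183 + 0.4×(128−183) = 183 − 22 = 161 → 161
rgb(107, 74, 161) = #6B4AA1.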